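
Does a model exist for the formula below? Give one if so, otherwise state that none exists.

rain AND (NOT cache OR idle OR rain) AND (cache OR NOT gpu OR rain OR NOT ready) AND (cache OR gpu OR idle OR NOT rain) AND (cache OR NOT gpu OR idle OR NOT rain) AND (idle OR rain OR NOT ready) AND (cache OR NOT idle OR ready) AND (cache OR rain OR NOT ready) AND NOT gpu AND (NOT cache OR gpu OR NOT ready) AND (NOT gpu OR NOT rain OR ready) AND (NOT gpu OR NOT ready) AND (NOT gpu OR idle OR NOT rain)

Unit clause (rain) forces rain = True.
Unit clause (NOT gpu) forces gpu = False.
Set cache = True.
  then (NOT cache OR gpu OR NOT ready) forces ready = False.
Set idle = False.
All clauses satisfied.

cache = True, gpu = False, idle = False, rain = True, ready = False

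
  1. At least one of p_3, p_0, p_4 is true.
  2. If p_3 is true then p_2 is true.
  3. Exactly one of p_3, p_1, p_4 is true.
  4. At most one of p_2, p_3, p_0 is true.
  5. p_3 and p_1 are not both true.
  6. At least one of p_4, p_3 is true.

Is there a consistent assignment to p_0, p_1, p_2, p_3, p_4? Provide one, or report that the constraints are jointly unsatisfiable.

p_0=F; p_1=F; p_2=T; p_3=F; p_4=T

  (1) {p_3, p_0, p_4}: 1 true — at least one ✓
  (2) p_3=F ⇒ p_2: vacuous ✓
  (3) {p_3, p_1, p_4}: 1 true — exactly one ✓
  (4) {p_2, p_3, p_0}: 1 true — at most one ✓
  (5) p_3=F, p_1=F — not both ✓
  (6) {p_4, p_3}: 1 true — at least one ✓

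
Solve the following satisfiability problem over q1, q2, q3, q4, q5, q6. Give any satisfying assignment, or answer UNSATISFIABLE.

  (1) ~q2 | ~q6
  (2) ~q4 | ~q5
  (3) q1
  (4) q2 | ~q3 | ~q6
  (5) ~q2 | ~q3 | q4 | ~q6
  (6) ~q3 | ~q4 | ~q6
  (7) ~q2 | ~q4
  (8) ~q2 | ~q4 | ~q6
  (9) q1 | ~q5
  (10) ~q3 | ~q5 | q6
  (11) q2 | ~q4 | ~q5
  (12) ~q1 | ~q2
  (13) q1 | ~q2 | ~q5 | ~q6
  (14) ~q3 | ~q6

Unit clause (q1) forces q1 = True.
In (~q1 | ~q2) only ~q2 is left, so q2 = False.
Set q3 = False.
Set q4 = False.
Set q5 = True.
Set q6 = True.
All clauses satisfied.

q1: True, q2: False, q3: False, q4: False, q5: True, q6: True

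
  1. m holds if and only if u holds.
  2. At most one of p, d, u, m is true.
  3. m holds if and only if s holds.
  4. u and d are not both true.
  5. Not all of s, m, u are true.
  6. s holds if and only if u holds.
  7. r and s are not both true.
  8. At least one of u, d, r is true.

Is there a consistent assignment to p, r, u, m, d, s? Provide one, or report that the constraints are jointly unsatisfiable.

p=F, r=F, u=F, m=F, d=T, s=F

  (1) m=F, u=F — same ✓
  (2) {p, d, u, m}: 1 true — at most one ✓
  (3) m=F, s=F — same ✓
  (4) u=F, d=T — not both ✓
  (5) {s, m, u}: 0/3 true — not all ✓
  (6) s=F, u=F — same ✓
  (7) r=F, s=F — not both ✓
  (8) {u, d, r}: 1 true — at least one ✓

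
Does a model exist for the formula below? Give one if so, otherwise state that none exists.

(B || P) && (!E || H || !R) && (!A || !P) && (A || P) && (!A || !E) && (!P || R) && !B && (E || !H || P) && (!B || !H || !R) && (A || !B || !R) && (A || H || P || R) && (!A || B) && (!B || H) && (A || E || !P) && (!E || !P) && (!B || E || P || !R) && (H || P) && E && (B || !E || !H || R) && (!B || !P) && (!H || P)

Unsatisfiable — no assignment works.

Case E = True:
  (!A || !E) forces A = False.
  (A || P) forces P = True.
  Clause (!E || !P) is falsified — contradiction.
Case E = False:
  Clause (E) is falsified — contradiction.
Both cases fail, so the formula is unsatisfiable.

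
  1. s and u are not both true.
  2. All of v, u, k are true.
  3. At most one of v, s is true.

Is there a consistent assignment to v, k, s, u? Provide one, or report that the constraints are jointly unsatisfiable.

v = True, k = True, s = False, u = True

  (1) s=F, u=T — not both ✓
  (2) {v, u, k}: all 3 true ✓
  (3) {v, s}: 1 true — at most one ✓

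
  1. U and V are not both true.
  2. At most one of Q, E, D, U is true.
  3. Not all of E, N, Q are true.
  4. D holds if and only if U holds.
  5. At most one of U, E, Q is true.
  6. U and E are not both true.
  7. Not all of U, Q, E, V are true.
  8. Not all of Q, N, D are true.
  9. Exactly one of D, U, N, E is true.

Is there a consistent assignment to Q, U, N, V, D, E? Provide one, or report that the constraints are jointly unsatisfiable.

Q = False; U = False; N = False; V = False; D = False; E = True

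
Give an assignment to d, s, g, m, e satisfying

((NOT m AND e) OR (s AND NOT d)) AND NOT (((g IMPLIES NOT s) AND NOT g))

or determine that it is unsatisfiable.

d: False; s: True; g: True; m: True; e: False

  (NOT m AND e) OR (s AND NOT d) = True
    NOT m AND e = False
      NOT m = False
    s AND NOT d = True
      NOT d = True
  NOT (((g IMPLIES NOT s) AND NOT g)) = True
    (g IMPLIES NOT s) AND NOT g = False
      g IMPLIES NOT s = False
        NOT s = False
      NOT g = False
Both conjuncts True, so the formula holds.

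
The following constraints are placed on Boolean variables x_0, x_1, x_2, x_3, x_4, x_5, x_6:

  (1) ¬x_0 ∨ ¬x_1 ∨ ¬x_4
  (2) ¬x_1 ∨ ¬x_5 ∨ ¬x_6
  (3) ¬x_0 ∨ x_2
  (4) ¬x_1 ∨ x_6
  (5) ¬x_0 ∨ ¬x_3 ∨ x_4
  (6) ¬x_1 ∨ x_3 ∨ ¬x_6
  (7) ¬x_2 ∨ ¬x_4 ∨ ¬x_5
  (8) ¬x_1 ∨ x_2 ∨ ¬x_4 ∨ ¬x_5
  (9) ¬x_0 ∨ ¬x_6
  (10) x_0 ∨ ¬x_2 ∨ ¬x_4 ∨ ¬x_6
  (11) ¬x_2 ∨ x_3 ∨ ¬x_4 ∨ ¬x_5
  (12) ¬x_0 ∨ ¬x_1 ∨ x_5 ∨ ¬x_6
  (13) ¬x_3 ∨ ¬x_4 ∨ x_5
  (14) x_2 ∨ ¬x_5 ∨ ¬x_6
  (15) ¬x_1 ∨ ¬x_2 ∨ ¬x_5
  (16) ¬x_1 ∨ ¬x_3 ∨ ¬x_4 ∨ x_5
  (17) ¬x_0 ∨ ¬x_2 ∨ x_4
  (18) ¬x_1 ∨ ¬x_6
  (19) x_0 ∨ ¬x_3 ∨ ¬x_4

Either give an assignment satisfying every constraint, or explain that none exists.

x_0=F; x_1=F; x_2=F; x_3=F; x_4=T; x_5=F; x_6=T

Set x_0 = False.
Try x_1 = True:
  (¬x_1 ∨ x_6) forces x_6 = True.
  clause (¬x_1 ∨ ¬x_6) is falsified — backtrack.
So x_1 = False.
Set x_2 = False.
Set x_3 = False.
Set x_4 = True.
Set x_5 = False.
Set x_6 = True.
All clauses satisfied.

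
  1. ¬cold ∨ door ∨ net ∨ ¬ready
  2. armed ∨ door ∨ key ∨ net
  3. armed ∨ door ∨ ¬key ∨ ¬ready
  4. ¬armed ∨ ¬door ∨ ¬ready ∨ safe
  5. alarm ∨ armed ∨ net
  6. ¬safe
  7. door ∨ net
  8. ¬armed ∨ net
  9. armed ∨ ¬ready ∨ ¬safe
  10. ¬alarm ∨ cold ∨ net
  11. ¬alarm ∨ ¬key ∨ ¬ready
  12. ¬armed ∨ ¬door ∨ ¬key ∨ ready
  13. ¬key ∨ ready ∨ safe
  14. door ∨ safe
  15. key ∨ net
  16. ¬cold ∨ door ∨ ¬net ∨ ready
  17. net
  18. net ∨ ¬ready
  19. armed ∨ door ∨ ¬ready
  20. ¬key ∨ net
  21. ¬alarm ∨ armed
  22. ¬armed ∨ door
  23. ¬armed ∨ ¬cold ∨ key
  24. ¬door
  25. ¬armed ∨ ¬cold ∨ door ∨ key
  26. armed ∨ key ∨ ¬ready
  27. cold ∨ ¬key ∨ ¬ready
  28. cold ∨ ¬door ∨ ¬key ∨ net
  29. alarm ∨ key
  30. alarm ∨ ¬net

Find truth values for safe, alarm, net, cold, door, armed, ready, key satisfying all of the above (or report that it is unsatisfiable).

Case safe = True:
  Clause (¬safe) is falsified — contradiction.
Case safe = False:
  (door ∨ safe) forces door = True.
  Clause (¬door) is falsified — contradiction.
Both cases fail, so the formula is unsatisfiable.

No satisfying assignment exists.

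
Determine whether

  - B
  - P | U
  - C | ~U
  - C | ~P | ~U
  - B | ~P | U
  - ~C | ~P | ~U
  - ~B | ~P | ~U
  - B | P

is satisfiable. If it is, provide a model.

Unit clause (B) forces B = True.
Set C = True.
Set U = True.
  then (~C | ~P | ~U) forces P = False.
All clauses satisfied.

C = True; U = True; B = True; P = False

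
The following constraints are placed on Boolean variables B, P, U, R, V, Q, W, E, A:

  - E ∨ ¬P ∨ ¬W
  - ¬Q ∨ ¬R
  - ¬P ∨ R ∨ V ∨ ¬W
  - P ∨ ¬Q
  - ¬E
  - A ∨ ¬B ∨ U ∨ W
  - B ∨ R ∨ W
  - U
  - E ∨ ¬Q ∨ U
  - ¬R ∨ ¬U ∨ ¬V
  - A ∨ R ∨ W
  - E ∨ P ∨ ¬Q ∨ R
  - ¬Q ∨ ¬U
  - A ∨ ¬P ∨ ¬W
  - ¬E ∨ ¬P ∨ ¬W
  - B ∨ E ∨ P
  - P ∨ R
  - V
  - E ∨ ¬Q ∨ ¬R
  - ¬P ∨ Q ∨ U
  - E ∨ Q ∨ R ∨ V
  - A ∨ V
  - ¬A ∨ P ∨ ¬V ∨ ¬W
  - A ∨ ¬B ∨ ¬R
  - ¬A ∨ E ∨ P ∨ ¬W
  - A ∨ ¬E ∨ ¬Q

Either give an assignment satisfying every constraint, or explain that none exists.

B = True, P = True, U = True, R = False, V = True, Q = False, W = False, E = False, A = True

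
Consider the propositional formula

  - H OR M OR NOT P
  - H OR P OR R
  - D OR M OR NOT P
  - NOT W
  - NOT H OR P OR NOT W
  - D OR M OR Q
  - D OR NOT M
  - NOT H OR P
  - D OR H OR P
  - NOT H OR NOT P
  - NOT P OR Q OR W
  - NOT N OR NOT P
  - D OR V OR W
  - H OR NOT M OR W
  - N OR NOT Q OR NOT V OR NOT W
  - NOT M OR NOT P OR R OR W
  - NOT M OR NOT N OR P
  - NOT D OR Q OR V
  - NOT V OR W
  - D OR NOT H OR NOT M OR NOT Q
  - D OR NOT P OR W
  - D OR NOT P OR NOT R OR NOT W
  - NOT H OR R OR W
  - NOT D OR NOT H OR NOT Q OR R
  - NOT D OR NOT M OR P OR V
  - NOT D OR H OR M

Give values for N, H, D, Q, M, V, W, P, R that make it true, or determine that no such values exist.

UNSATISFIABLE

Case H = True:
  (NOT W) forces W = False.
  (NOT H OR P) forces P = True.
  Clause (NOT H OR NOT P) is falsified — contradiction.
Case H = False:
  (NOT W) forces W = False.
  (H OR NOT M OR W) forces M = False.
  (H OR M OR NOT P) forces P = False.
  (H OR P OR R) forces R = True.
  (D OR H OR P) forces D = True.
  Clause (NOT D OR H OR M) is falsified — contradiction.
Both cases fail, so the formula is unsatisfiable.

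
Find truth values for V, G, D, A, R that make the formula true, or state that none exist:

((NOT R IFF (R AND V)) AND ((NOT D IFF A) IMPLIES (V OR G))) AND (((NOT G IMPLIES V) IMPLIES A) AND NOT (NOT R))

V: False; G: True; D: False; A: True; R: True

  (NOT R IFF (R AND V)) AND ((NOT D IFF A) IMPLIES (V OR G)) = True
    NOT R IFF (R AND V) = True
      NOT R = False
      R AND V = False
    (NOT D IFF A) IMPLIES (V OR G) = True
      NOT D IFF A = True
        NOT D = True
      V OR G = True
  ((NOT G IMPLIES V) IMPLIES A) AND NOT (NOT R) = True
    (NOT G IMPLIES V) IMPLIES A = True
      NOT G IMPLIES V = True
        NOT G = False
    NOT (NOT R) = True
      NOT R = False
Both conjuncts True, so the formula holds.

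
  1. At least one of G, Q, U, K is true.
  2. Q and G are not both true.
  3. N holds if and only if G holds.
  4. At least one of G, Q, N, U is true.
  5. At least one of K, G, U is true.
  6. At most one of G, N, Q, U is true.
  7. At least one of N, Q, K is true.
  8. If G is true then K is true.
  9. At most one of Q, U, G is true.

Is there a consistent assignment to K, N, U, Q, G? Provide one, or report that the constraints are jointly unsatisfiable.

K: True; N: False; U: True; Q: False; G: False

  (1) {G, Q, U, K}: 2 true — at least one ✓
  (2) Q=F, G=F — not both ✓
  (3) N=F, G=F — same ✓
  (4) {G, Q, N, U}: 1 true — at least one ✓
  (5) {K, G, U}: 2 true — at least one ✓
  (6) {G, N, Q, U}: 1 true — at most one ✓
  (7) {N, Q, K}: 1 true — at least one ✓
  (8) G=F ⇒ K: vacuous ✓
  (9) {Q, U, G}: 1 true — at most one ✓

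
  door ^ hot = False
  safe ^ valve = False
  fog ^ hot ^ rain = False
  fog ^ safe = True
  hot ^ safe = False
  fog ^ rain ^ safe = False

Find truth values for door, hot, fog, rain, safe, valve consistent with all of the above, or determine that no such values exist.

door = True, hot = True, fog = False, rain = True, safe = True, valve = True

door ^ hot = T ^ T = False ✓
safe ^ valve = T ^ T = False ✓
fog ^ hot ^ rain = F ^ T ^ T = False ✓
fog ^ safe = F ^ T = True ✓
hot ^ safe = T ^ T = False ✓
fog ^ rain ^ safe = F ^ T ^ T = False ✓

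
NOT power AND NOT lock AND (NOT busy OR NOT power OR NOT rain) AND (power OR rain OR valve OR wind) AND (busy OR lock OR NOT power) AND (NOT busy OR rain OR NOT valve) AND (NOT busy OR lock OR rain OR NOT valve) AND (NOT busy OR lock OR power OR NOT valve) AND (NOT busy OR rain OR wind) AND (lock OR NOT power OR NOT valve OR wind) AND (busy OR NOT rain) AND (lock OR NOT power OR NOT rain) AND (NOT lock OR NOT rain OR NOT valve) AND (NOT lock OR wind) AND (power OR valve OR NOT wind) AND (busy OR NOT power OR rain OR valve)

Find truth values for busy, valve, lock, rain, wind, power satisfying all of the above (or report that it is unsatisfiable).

busy: True, valve: False, lock: False, rain: True, wind: False, power: False

Unit clause (NOT power) forces power = False.
Unit clause (NOT lock) forces lock = False.
Set busy = True.
  then (NOT busy OR lock OR power OR NOT valve) forces valve = False.
  then (power OR valve OR NOT wind) forces wind = False.
  then (power OR rain OR valve OR wind) forces rain = True.
All clauses satisfied.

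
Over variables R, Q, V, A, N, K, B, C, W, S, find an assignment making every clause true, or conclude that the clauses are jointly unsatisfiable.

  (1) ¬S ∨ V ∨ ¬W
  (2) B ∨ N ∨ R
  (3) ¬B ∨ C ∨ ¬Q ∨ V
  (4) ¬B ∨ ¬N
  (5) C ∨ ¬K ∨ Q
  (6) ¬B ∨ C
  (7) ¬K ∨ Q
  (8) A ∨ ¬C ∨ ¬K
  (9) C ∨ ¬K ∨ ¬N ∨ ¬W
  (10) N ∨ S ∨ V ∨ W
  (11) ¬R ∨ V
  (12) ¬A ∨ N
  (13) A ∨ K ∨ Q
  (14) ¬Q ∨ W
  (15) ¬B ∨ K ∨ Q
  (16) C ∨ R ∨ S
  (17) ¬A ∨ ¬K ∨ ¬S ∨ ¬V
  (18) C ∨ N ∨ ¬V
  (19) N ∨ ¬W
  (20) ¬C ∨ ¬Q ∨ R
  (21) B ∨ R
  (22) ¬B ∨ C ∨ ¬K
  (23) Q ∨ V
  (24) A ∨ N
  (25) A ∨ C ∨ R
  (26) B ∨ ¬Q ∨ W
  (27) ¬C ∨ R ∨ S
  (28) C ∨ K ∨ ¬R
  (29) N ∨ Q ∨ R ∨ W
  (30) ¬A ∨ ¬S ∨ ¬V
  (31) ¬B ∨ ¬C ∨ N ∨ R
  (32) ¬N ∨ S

Set R = True.
  then (¬R ∨ V) forces V = True.
Set Q = True.
  then (¬Q ∨ W) forces W = True.
  then (N ∨ ¬W) forces N = True.
  then (¬N ∨ S) forces S = True.
  then (¬B ∨ ¬N) forces B = False.
  then (¬A ∨ ¬S ∨ ¬V) forces A = False.
Try K = True:
  (A ∨ ¬C ∨ ¬K) forces C = False.
  clause (C ∨ ¬K ∨ ¬N ∨ ¬W) is falsified — backtrack.
So K = False.
  then (C ∨ K ∨ ¬R) forces C = True.
All clauses satisfied.

R = True, Q = True, V = True, A = False, N = True, K = False, B = False, C = True, W = True, S = True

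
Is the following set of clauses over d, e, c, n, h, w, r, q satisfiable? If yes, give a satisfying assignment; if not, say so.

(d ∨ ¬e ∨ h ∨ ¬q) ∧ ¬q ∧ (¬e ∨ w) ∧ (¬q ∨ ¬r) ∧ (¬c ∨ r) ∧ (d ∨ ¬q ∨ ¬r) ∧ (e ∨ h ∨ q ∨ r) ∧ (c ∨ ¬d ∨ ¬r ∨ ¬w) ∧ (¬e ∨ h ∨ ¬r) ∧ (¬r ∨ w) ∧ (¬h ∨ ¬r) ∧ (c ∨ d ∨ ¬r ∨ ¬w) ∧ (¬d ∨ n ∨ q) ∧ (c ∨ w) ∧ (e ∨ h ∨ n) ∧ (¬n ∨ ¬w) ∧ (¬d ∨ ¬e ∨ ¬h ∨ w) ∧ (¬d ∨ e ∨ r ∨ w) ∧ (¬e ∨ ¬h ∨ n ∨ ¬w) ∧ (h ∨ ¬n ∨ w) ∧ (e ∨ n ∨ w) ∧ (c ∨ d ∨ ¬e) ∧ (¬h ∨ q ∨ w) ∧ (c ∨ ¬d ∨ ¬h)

d = False; e = False; c = False; n = False; h = True; w = True; r = False; q = False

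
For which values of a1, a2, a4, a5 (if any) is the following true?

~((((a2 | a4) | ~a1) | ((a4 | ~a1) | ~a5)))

a1: True, a2: False, a4: False, a5: True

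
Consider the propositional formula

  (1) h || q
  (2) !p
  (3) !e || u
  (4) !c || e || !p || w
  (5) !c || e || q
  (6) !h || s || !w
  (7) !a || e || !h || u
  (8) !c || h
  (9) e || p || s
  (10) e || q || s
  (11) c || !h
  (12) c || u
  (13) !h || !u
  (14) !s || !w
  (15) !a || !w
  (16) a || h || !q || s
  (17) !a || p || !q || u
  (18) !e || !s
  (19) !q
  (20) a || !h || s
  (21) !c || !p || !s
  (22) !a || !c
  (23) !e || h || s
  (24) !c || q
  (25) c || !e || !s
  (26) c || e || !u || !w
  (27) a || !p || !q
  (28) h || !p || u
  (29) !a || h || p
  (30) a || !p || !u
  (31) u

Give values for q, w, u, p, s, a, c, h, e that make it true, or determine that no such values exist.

Unsatisfiable — no assignment works.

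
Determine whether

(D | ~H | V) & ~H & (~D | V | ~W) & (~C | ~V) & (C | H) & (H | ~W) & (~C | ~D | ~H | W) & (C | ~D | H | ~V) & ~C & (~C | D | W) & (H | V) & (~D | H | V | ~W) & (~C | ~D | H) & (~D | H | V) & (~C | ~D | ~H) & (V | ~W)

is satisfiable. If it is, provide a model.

Case C = True:
  Clause (~C) is falsified — contradiction.
Case C = False:
  (~H) forces H = False.
  Clause (C | H) is falsified — contradiction.
Both cases fail, so the formula is unsatisfiable.

No satisfying assignment exists.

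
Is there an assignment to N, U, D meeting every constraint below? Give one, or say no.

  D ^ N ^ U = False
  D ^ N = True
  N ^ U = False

N = True, U = True, D = False

D ^ N ^ U = F ^ T ^ T = False ✓
D ^ N = F ^ T = True ✓
N ^ U = T ^ T = False ✓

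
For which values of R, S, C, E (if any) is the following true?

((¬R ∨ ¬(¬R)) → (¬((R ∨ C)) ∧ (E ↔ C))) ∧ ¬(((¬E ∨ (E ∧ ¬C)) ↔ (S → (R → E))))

Unsatisfiable — no assignment works.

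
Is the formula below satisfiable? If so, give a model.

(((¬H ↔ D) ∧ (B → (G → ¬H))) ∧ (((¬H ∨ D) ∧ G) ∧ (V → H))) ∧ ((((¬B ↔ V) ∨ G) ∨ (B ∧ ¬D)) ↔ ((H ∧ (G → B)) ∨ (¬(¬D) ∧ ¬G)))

Unsatisfiable — no assignment works.

Case G = True: the formula simplifies to (((¬H ↔ D) ∧ (B → ¬H)) ∧ ((¬H ∨ D) ∧ (V → H))) ∧ (H ∧ B).
  H = True: simplifies to ((¬D ∧ ¬B) ∧ D) ∧ B.
    D = True: the conjunct ¬D is False.
    D = False: the conjunct D is False.
  H = False: the conjunct H is False.
Case G = False: the conjunct G is False.
Both cases fail — unsatisfiable.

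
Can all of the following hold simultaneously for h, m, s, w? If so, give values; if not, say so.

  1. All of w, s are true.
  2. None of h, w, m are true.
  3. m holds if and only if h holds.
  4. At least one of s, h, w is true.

No satisfying assignment exists.

Case w = True:
  Constraint (2) is violated (w=T) — contradiction.
Case w = False:
  Constraint (1) is violated (w=F) — contradiction.
Both cases fail — unsatisfiable.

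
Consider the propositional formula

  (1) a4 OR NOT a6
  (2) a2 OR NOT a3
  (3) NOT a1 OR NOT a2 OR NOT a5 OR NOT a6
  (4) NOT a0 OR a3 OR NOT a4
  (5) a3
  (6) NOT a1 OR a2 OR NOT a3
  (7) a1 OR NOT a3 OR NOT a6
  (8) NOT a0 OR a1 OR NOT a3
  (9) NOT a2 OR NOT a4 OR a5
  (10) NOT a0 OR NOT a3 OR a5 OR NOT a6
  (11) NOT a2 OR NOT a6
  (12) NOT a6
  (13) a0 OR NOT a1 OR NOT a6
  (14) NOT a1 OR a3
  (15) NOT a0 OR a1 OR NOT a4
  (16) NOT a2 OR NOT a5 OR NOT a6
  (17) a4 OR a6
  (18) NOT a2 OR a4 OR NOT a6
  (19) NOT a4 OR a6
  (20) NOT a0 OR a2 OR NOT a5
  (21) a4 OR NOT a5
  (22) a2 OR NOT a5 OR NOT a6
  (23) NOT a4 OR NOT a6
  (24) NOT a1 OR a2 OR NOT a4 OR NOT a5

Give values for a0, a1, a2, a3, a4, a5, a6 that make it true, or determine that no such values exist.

Unsatisfiable — no assignment works.

Case a3 = True:
  (a2 OR NOT a3) forces a2 = True.
  (NOT a2 OR NOT a6) forces a6 = False.
  (a4 OR a6) forces a4 = True.
  Clause (NOT a4 OR a6) is falsified — contradiction.
Case a3 = False:
  Clause (a3) is falsified — contradiction.
Both cases fail, so the formula is unsatisfiable.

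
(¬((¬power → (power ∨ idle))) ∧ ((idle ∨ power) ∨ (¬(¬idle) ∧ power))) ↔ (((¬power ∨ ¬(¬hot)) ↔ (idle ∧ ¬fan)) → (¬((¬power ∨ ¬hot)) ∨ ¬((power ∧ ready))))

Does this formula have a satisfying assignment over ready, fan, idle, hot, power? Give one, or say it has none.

ready=T, fan=T, idle=F, hot=F, power=T

  (¬((¬power → (power ∨ idle))) ∧ ((idle ∨ power) ∨ (¬(¬idle) ∧ power))) ↔ (((¬power ∨ ¬(¬hot)) ↔ (idle ∧ ¬fan)) → (¬((¬power ∨ ¬hot)) ∨ ¬((power ∧ ready)))) = True
    ¬((¬power → (power ∨ idle))) ∧ ((idle ∨ power) ∨ (¬(¬idle) ∧ power)) = False
      ¬((¬power → (power ∨ idle))) = False
        ¬power → (power ∨ idle) = True
          ¬power = False
          power ∨ idle = True
      (idle ∨ power) ∨ (¬(¬idle) ∧ power) = True
        idle ∨ power = True
        ¬(¬idle) ∧ power = False
          ¬(¬idle) = False
            ¬idle = True
    ((¬power ∨ ¬(¬hot)) ↔ (idle ∧ ¬fan)) → (¬((¬power ∨ ¬hot)) ∨ ¬((power ∧ ready))) = False
      (¬power ∨ ¬(¬hot)) ↔ (idle ∧ ¬fan) = True
        ¬power ∨ ¬(¬hot) = False
          ¬power = False
          ¬(¬hot) = False
            ¬hot = True
        idle ∧ ¬fan = False
          ¬fan = False
      ¬((¬power ∨ ¬hot)) ∨ ¬((power ∧ ready)) = False
        ¬((¬power ∨ ¬hot)) = False
          ¬power ∨ ¬hot = True
            ¬power = False
            ¬hot = True
        ¬((power ∧ ready)) = False
          power ∧ ready = True
The formula evaluates to True.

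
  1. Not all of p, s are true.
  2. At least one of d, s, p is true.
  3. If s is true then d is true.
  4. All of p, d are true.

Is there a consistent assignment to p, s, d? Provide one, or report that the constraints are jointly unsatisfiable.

p=T, s=F, d=T

  (1) {p, s}: 1/2 true — not all ✓
  (2) {d, s, p}: 2 true — at least one ✓
  (3) s=F ⇒ d: vacuous ✓
  (4) {p, d}: all 2 true ✓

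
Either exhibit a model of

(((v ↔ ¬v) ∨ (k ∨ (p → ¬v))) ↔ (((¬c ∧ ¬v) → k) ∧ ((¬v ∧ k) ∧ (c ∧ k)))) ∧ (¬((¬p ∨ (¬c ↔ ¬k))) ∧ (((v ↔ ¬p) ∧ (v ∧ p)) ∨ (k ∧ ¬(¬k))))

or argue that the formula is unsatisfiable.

Case k = True: the formula simplifies to (¬v ∧ c) ∧ ¬((¬p ∨ c)).
  c = True: the conjunct ¬((¬p ∨ c)) becomes ¬((¬p ∨ True)) = False.
  c = False: the conjunct c is False.
Case k = False: the formula simplifies to ¬(((v ↔ ¬v) ∨ (p → ¬v))) ∧ (¬((¬p ∨ ¬c)) ∧ ((v ↔ ¬p) ∧ (v ∧ p))).
  v = True: simplifies to ¬(¬p) ∧ (¬((¬p ∨ ¬c)) ∧ (¬p ∧ p)).
    p = True: the conjunct ¬p is False.
    p = False: the conjunct ¬(¬p) becomes ¬(¬False) = False.
  v = False: the conjunct ¬(((v ↔ ¬v) ∨ (p → ¬v))) becomes ¬((False ∨ True)) = False.
Both cases fail — unsatisfiable.

Unsatisfiable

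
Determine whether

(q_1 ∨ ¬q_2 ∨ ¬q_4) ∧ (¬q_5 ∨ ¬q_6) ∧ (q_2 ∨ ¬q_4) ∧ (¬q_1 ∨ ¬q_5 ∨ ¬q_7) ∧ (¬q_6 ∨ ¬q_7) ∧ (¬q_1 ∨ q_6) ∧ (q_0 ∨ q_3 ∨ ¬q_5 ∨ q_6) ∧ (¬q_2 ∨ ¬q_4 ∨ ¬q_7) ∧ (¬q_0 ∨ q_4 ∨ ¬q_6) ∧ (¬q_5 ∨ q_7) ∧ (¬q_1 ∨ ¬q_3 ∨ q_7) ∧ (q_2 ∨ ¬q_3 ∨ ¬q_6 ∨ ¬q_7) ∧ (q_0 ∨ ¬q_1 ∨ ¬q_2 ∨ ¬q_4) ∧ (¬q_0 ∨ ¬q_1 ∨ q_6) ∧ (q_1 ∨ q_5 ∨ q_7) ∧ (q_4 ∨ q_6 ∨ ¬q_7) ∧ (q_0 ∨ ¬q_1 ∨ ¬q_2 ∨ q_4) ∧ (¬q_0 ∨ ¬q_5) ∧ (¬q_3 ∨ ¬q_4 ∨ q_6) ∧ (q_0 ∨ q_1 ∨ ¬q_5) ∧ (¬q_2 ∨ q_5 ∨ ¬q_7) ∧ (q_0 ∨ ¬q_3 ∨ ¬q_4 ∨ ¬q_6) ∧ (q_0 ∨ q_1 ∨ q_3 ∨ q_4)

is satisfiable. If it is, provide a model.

Set q_0 = False.
Set q_1 = True.
  then (¬q_1 ∨ q_6) forces q_6 = True.
  then (¬q_5 ∨ ¬q_6) forces q_5 = False.
  then (¬q_6 ∨ ¬q_7) forces q_7 = False.
  then (¬q_1 ∨ ¬q_3 ∨ q_7) forces q_3 = False.
Try q_2 = True:
  (q_0 ∨ ¬q_1 ∨ ¬q_2 ∨ ¬q_4) forces q_4 = False.
  clause (q_0 ∨ ¬q_1 ∨ ¬q_2 ∨ q_4) is falsified — backtrack.
So q_2 = False.
  then (q_2 ∨ ¬q_4) forces q_4 = False.
All clauses satisfied.

q_0 = False; q_1 = True; q_2 = False; q_3 = False; q_4 = False; q_5 = False; q_6 = True; q_7 = False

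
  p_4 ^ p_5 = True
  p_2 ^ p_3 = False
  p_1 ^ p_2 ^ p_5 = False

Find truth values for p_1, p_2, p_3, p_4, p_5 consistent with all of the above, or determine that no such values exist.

p_1 = False; p_2 = False; p_3 = False; p_4 = True; p_5 = False

p_4 ^ p_5 = T ^ F = True ✓
p_2 ^ p_3 = F ^ F = False ✓
p_1 ^ p_2 ^ p_5 = F ^ F ^ F = False ✓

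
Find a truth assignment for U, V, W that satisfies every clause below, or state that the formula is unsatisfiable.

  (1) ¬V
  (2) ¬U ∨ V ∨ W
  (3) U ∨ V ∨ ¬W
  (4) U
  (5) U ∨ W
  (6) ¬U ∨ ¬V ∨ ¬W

U: True; V: False; W: True

Unit clause (¬V) forces V = False.
Unit clause (U) forces U = True.
In (¬U ∨ V ∨ W) only W is left, so W = True.
Check each clause:
  (¬V): ¬V holds.
  (¬U ∨ V ∨ W): W holds.
  (U ∨ V ∨ ¬W): U holds.
  (U): U holds.
  (U ∨ W): U holds.
  (¬U ∨ ¬V ∨ ¬W): ¬V holds.
All clauses satisfied.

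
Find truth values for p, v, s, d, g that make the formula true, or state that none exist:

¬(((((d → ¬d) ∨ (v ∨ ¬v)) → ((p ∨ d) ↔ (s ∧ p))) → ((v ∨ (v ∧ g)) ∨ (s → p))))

p = False, v = False, s = True, d = False, g = True

  ¬(((((d → ¬d) ∨ (v ∨ ¬v)) → ((p ∨ d) ↔ (s ∧ p))) → ((v ∨ (v ∧ g)) ∨ (s → p)))) = True
    (((d → ¬d) ∨ (v ∨ ¬v)) → ((p ∨ d) ↔ (s ∧ p))) → ((v ∨ (v ∧ g)) ∨ (s → p)) = False
      ((d → ¬d) ∨ (v ∨ ¬v)) → ((p ∨ d) ↔ (s ∧ p)) = True
        (d → ¬d) ∨ (v ∨ ¬v) = True
          d → ¬d = True
            ¬d = True
          v ∨ ¬v = True
            ¬v = True
        (p ∨ d) ↔ (s ∧ p) = True
          p ∨ d = False
          s ∧ p = False
      (v ∨ (v ∧ g)) ∨ (s → p) = False
        v ∨ (v ∧ g) = False
          v ∧ g = False
        s → p = False
The formula evaluates to True.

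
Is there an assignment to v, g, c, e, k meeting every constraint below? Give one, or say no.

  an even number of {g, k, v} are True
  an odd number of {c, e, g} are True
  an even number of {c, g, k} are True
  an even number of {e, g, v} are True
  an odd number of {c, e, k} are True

Adding constraints 1, 2, 3, 4 mod 2: every variable appears an even number of times on the left, so the left side is 0.
But the right sides sum to 1 (mod 2). 0 ≠ 1 — the system is inconsistent.

Unsatisfiable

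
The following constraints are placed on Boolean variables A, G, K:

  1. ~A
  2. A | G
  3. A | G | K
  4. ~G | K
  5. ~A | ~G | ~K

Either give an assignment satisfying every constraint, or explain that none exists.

A=F, G=T, K=T

Unit clause (~A) forces A = False.
In (A | G) only G is left, so G = True.
In (~G | K) only K is left, so K = True.
All clauses satisfied.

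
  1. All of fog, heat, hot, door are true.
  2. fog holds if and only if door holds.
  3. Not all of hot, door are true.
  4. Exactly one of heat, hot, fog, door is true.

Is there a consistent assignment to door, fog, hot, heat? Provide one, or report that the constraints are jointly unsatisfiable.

Unsatisfiable — no assignment works.

Case door = True:
  (1) forces fog = True.
  Constraint (4) is violated (fog=T, door=T) — contradiction.
Case door = False:
  Constraint (1) is violated (door=F) — contradiction.
Both cases fail — unsatisfiable.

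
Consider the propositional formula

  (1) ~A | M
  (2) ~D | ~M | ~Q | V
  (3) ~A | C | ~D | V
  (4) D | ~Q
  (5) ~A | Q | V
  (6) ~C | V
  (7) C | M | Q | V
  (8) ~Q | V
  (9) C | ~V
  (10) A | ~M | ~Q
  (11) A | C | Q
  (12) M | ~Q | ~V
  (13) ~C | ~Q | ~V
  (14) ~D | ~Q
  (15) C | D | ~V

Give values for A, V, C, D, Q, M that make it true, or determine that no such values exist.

Set A = False.
Try V = False:
  (~C | V) forces C = False.
  (~Q | V) forces Q = False.
  clause (A | C | Q) is falsified — backtrack.
So V = True.
  then (C | ~V) forces C = True.
  then (~C | ~Q | ~V) forces Q = False.
Set D = True.
Set M = False.
All clauses satisfied.

A: False, V: True, C: True, D: True, Q: False, M: False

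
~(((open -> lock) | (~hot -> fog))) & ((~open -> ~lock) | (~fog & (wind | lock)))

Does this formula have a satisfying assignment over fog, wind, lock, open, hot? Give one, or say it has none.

fog=F; wind=F; lock=F; open=T; hot=F

  ~(((open -> lock) | (~hot -> fog))) = True
    (open -> lock) | (~hot -> fog) = False
      open -> lock = False
      ~hot -> fog = False
        ~hot = True
  (~open -> ~lock) | (~fog & (wind | lock)) = True
    ~open -> ~lock = True
      ~open = False
      ~lock = True
    ~fog & (wind | lock) = False
      ~fog = True
      wind | lock = False
Both conjuncts True, so the formula holds.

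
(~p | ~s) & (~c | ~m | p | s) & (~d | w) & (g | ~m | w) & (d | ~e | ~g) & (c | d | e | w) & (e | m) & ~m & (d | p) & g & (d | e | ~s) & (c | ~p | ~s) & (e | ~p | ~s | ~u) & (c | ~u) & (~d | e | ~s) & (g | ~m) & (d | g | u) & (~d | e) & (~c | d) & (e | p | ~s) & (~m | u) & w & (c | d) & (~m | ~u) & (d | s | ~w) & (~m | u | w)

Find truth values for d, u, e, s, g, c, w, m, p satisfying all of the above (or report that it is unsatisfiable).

d=T, u=T, e=T, s=F, g=T, c=T, w=T, m=F, p=F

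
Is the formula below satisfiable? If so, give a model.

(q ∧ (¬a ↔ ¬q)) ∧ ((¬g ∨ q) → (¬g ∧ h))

q = True, a = True, g = False, h = True

  q ∧ (¬a ↔ ¬q) = True
    ¬a ↔ ¬q = True
      ¬a = False
      ¬q = False
  (¬g ∨ q) → (¬g ∧ h) = True
    ¬g ∨ q = True
      ¬g = True
    ¬g ∧ h = True
      ¬g = True
Both conjuncts True, so the formula holds.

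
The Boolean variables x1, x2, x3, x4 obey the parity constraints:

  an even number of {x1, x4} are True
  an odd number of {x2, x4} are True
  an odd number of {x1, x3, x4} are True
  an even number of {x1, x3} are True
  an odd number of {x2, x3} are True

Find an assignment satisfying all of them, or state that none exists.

x1: True; x2: False; x3: True; x4: True

{x1, x4}: 2 true → even ✓
{x2, x4}: 1 true → odd ✓
{x1, x3, x4}: 3 true → odd ✓
{x1, x3}: 2 true → even ✓
{x2, x3}: 1 true → odd ✓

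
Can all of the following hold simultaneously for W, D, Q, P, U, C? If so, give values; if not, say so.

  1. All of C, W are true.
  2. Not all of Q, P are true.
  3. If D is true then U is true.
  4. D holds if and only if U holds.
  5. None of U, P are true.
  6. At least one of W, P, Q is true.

W=T, D=F, Q=T, P=F, U=F, C=T

  (1) {C, W}: all 2 true ✓
  (2) {Q, P}: 1/2 true — not all ✓
  (3) D=F ⇒ U: vacuous ✓
  (4) D=F, U=F — same ✓
  (5) {U, P}: 0 true — none ✓
  (6) {W, P, Q}: 2 true — at least one ✓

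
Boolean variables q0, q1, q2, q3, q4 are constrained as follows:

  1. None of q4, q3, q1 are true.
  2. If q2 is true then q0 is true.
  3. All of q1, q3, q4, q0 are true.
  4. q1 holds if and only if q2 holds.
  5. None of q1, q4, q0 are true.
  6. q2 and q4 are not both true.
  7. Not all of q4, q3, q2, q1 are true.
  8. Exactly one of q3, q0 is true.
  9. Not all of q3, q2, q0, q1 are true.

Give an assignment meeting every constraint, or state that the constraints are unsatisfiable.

Unsatisfiable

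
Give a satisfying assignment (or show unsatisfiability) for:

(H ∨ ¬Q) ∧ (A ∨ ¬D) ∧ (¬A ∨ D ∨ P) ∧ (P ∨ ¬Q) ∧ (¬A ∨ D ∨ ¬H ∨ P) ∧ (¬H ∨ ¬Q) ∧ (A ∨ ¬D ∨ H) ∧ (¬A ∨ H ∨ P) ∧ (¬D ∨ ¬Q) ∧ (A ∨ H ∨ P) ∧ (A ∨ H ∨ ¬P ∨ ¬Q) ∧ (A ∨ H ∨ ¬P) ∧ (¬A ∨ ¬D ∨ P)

P = True, H = True, A = True, Q = False, D = True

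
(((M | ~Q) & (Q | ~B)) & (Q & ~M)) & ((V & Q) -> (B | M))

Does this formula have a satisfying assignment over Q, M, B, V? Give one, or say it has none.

Case Q = True: the formula simplifies to (M & ~M) & (V -> (B | M)).
  M = True: the conjunct ~M is False.
  M = False: the conjunct M is False.
Case Q = False: the conjunct Q is False.
Both cases fail — unsatisfiable.

Unsatisfiable — no assignment works.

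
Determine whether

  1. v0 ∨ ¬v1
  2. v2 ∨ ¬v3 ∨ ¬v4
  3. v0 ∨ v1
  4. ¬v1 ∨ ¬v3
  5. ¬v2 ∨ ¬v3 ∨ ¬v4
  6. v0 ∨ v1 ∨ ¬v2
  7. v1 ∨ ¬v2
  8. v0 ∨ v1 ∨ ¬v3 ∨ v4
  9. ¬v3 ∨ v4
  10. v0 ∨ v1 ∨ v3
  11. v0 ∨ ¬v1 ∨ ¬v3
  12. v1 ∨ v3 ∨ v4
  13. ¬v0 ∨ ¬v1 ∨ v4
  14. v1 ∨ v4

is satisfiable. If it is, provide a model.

v0: True; v1: False; v2: False; v3: False; v4: True

Try v0 = False:
  (v0 ∨ ¬v1) forces v1 = False.
  clause (v0 ∨ v1) is falsified — backtrack.
So v0 = True.
Set v1 = False.
  then (v1 ∨ ¬v2) forces v2 = False.
  then (v1 ∨ v4) forces v4 = True.
  then (v2 ∨ ¬v3 ∨ ¬v4) forces v3 = False.
All clauses satisfied.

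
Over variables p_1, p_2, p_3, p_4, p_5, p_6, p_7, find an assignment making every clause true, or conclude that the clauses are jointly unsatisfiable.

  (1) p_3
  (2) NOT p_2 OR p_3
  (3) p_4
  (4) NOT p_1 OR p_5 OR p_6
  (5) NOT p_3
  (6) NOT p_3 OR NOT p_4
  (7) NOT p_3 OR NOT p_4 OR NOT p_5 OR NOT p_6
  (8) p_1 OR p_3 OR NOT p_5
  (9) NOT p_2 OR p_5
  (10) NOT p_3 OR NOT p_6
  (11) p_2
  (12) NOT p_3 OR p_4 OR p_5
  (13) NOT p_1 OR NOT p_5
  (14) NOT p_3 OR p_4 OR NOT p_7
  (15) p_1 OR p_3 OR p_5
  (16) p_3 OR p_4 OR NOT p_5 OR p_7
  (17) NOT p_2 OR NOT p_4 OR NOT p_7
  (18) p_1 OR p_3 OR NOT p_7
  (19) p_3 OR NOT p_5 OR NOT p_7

Case p_3 = True:
  Clause (NOT p_3) is falsified — contradiction.
Case p_3 = False:
  Clause (p_3) is falsified — contradiction.
Both cases fail, so the formula is unsatisfiable.

Unsatisfiable — no assignment works.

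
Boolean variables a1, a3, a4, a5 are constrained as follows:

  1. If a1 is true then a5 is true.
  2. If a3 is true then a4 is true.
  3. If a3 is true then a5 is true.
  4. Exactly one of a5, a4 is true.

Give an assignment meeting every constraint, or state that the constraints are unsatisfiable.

a1 = False; a3 = False; a4 = False; a5 = True

  (1) a1=F ⇒ a5: vacuous ✓
  (2) a3=F ⇒ a4: vacuous ✓
  (3) a3=F ⇒ a5: vacuous ✓
  (4) {a5, a4}: 1 true — exactly one ✓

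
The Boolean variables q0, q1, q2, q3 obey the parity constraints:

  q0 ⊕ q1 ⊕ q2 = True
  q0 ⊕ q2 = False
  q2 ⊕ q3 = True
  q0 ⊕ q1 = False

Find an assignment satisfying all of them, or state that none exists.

q0 = True; q1 = True; q2 = True; q3 = False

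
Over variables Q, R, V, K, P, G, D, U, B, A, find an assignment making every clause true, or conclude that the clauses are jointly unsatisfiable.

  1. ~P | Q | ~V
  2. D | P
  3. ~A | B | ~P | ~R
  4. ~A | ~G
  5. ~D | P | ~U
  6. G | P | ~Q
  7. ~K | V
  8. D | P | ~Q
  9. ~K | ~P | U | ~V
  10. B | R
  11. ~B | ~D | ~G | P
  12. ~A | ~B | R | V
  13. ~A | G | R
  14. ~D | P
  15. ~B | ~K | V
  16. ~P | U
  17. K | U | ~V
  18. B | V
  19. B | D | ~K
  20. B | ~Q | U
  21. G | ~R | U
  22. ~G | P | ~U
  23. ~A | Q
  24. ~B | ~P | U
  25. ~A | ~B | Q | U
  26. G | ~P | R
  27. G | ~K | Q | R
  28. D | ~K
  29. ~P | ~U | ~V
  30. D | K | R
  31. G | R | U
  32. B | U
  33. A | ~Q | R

Q = False, R = True, V = False, K = False, P = True, G = True, D = True, U = True, B = True, A = False

Set Q = False.
  then (~A | Q) forces A = False.
Set R = True.
Try V = True:
  (~P | Q | ~V) forces P = False.
  (D | P) forces D = True.
  clause (~D | P) is falsified — backtrack.
So V = False.
  then (~K | V) forces K = False.
  then (B | V) forces B = True.
Set P = True.
  then (~P | U) forces U = True.
Set G = True.
Set D = True.
All clauses satisfied.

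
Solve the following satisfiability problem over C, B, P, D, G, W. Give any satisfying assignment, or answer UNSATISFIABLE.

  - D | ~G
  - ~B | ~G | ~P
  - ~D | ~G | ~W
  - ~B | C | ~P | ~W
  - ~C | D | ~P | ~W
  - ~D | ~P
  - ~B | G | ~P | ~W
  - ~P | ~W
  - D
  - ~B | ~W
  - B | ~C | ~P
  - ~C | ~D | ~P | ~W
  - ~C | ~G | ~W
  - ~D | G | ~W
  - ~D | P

No satisfying assignment exists.

Case D = True:
  (~D | ~P) forces P = False.
  Clause (~D | P) is falsified — contradiction.
Case D = False:
  Clause (D) is falsified — contradiction.
Both cases fail, so the formula is unsatisfiable.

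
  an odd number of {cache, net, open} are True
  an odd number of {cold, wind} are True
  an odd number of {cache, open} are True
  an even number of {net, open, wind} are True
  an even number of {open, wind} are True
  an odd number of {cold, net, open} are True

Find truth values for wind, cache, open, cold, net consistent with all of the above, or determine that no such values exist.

wind = True; cache = False; open = True; cold = False; net = False

{cache, net, open}: 1 true → odd ✓
{cold, wind}: 1 true → odd ✓
{cache, open}: 1 true → odd ✓
{net, open, wind}: 2 true → even ✓
{open, wind}: 2 true → even ✓
{cold, net, open}: 1 true → odd ✓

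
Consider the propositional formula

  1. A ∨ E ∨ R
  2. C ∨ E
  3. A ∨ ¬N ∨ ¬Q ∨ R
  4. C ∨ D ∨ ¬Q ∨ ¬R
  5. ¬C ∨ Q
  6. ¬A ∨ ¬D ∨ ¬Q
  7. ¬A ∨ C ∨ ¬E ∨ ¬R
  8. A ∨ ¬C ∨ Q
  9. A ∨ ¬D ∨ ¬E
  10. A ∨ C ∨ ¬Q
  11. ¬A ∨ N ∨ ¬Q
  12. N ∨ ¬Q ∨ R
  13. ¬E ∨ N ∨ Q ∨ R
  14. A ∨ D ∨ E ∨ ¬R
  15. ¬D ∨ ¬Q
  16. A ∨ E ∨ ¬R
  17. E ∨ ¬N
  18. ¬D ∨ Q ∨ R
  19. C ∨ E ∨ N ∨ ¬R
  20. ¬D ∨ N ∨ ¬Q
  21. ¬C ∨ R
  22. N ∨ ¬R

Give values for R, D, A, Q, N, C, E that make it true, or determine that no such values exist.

Set R = True.
  then (N ∨ ¬R) forces N = True.
  then (E ∨ ¬N) forces E = True.
Set D = False.
Set A = True.
  then (¬A ∨ C ∨ ¬E ∨ ¬R) forces C = True.
  then (¬C ∨ Q) forces Q = True.
All clauses satisfied.

R = True; D = False; A = True; Q = True; N = True; C = True; E = True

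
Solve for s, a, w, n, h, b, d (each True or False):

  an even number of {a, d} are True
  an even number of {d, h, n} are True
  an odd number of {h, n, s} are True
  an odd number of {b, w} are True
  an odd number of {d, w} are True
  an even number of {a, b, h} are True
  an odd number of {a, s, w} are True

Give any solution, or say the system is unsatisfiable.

s: False, a: True, w: False, n: True, h: False, b: True, d: True

{a, d}: 2 true → even ✓
{d, h, n}: 2 true → even ✓
{h, n, s}: 1 true → odd ✓
{b, w}: 1 true → odd ✓
{d, w}: 1 true → odd ✓
{a, b, h}: 2 true → even ✓
{a, s, w}: 1 true → odd ✓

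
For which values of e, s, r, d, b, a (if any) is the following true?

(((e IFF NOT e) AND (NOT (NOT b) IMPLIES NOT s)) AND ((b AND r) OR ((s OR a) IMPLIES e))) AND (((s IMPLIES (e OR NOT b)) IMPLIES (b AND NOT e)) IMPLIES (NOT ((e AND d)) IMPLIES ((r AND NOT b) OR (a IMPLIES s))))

Unsatisfiable

The conjunct e IFF NOT e is unsatisfiable on its own:
  e=F: evaluates to False.
  e=T: evaluates to False.
So the whole conjunction is unsatisfiable.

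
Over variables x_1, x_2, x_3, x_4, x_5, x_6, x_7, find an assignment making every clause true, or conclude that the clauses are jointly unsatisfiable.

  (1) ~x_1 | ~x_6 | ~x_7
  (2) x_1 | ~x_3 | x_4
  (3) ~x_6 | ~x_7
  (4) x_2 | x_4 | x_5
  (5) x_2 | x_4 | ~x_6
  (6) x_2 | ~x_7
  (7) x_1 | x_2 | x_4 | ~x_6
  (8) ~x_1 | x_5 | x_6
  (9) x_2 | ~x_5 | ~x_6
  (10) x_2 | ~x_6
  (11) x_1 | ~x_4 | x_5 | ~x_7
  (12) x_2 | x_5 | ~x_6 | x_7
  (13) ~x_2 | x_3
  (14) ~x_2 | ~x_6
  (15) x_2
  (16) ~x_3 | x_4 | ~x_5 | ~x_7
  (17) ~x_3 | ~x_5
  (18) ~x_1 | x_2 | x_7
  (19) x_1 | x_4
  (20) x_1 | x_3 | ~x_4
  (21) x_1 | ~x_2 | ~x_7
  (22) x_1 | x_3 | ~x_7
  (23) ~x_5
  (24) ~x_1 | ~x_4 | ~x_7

x_1 = False, x_2 = True, x_3 = True, x_4 = True, x_5 = False, x_6 = False, x_7 = False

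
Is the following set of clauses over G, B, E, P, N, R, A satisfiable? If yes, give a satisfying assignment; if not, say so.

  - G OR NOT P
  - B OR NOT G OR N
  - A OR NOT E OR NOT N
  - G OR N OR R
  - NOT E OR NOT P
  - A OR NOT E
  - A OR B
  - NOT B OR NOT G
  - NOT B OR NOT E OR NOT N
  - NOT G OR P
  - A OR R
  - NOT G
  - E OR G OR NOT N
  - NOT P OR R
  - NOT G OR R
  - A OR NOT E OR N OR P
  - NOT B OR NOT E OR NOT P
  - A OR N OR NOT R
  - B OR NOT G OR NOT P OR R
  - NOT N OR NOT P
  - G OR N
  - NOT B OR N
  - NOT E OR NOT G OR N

Unit clause (NOT G) forces G = False.
In (G OR N) only N is left, so N = True.
In (G OR NOT P) only NOT P is left, so P = False.
In (E OR G OR NOT N) only E is left, so E = True.
In (A OR NOT E OR NOT N) only A is left, so A = True.
In (NOT B OR NOT E OR NOT N) only NOT B is left, so B = False.
Set R = True.
All clauses satisfied.

G: False, B: False, E: True, P: False, N: True, R: True, A: True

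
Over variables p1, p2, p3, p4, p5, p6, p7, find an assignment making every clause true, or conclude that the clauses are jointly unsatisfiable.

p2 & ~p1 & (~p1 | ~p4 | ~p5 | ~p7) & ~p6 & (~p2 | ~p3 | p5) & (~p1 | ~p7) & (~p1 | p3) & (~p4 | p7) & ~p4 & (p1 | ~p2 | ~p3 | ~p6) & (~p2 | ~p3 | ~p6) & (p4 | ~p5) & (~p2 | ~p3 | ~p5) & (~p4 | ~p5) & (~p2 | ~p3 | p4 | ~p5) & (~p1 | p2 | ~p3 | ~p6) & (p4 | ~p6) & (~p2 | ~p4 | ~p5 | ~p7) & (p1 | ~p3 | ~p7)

Unit clause (p2) forces p2 = True.
Unit clause (~p1) forces p1 = False.
Unit clause (~p6) forces p6 = False.
Unit clause (~p4) forces p4 = False.
In (p4 | ~p5) only ~p5 is left, so p5 = False.
In (~p2 | ~p3 | p5) only ~p3 is left, so p3 = False.
Set p7 = True.
All clauses satisfied.

p1 = False, p2 = True, p3 = False, p4 = False, p5 = False, p6 = False, p7 = True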